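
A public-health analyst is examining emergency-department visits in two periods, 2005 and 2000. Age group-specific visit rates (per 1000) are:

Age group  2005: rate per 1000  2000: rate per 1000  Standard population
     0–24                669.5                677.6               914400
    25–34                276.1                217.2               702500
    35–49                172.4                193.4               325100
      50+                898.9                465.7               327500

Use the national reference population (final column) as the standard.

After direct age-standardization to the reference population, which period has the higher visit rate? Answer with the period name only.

2005

Standard total = 2269500; weights = 0.4029, 0.3095, 0.1432, 0.1443.
2005: 0.4029×669.5 + 0.3095×276.1 + 0.1432×172.4 + 0.1443×898.9 = 509.6224 per 1000.
2000: 0.4029×677.6 + 0.3095×217.2 + 0.1432×193.4 + 0.1443×465.7 = 435.1494 per 1000.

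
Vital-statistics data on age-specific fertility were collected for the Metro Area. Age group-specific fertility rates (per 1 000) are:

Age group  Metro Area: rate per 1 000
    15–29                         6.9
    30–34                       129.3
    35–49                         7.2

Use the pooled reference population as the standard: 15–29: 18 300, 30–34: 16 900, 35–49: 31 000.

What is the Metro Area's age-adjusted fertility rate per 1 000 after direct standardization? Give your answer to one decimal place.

Standard total = 66 200; weights = 0.2764, 0.2553, 0.4683.
Standardized rate: 0.2764×6.9 + 0.2553×129.3 + 0.4683×7.2 = 38.2876 per 1 000.

38.3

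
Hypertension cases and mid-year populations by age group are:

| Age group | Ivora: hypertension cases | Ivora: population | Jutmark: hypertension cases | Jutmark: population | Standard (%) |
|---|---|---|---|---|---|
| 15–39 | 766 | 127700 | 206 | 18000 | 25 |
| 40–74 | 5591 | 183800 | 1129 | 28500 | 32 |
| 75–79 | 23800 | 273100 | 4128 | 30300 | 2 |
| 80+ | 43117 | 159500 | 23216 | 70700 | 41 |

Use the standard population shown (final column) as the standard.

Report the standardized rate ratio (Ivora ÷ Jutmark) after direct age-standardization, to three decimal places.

Age-specific rates per 1000 for Ivora: 5.998, 30.419, 87.148, 270.326.
For Jutmark: 11.444, 39.614, 136.238, 328.373.
Standard weights: 0.25, 0.32, 0.02, 0.41.
Ivora: 0.2500×5.998 + 0.3200×30.419 + 0.0200×87.148 + 0.4100×270.326 = 123.8103 per 1000.
Jutmark: 0.2500×11.444 + 0.3200×39.614 + 0.0200×136.238 + 0.4100×328.373 = 152.8955 per 1000.
Ratio = 123.8103 ÷ 152.8955 = 0.80977.

0.810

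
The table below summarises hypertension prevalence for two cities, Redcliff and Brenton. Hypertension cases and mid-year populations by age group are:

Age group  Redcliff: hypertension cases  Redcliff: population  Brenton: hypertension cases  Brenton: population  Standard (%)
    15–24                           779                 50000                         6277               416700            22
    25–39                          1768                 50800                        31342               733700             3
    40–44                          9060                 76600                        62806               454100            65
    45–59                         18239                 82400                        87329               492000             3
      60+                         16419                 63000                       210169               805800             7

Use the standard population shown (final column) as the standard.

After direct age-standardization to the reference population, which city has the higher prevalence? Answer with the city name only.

Brenton

Age-specific rates per 1000 for Redcliff: 15.580, 34.803, 118.277, 221.347, 260.619.
For Brenton: 15.064, 42.718, 138.309, 177.498, 260.820.
Standard weights: 0.22, 0.03, 0.65, 0.03, 0.07.
Redcliff: 0.2200×15.580 + 0.0300×34.803 + 0.6500×118.277 + 0.0300×221.347 + 0.0700×260.619 = 106.2353 per 1000.
Brenton: 0.2200×15.064 + 0.0300×42.718 + 0.6500×138.309 + 0.0300×177.498 + 0.0700×260.820 = 118.0786 per 1000.
The crude rates (143.32 vs 137.11) would put Redcliff higher, but that reflects its age composition; once standardized to a common age structure, Brenton has the higher underlying rate.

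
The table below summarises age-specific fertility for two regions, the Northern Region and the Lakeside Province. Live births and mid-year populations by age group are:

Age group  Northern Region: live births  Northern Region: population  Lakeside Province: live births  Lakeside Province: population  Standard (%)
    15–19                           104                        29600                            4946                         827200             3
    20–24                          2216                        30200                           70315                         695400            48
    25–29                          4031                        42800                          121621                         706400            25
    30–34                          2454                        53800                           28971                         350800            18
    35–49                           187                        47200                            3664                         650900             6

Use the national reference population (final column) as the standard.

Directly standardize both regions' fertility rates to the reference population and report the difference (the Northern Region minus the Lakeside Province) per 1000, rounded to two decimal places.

Age-specific rates per 1000 for the Northern Region: 3.514, 73.377, 94.182, 45.613, 3.962.
For the Lakeside Province: 5.979, 101.114, 172.170, 82.586, 5.629.
Standard weights: 0.03, 0.48, 0.25, 0.18, 0.06.
The Northern Region: 0.0300×3.514 + 0.4800×73.377 + 0.2500×94.182 + 0.1800×45.613 + 0.0600×3.962 = 67.3203 per 1000.
The Lakeside Province: 0.0300×5.979 + 0.4800×101.114 + 0.2500×172.170 + 0.1800×82.586 + 0.0600×5.629 = 106.9600 per 1000.
Difference = 67.3203 − 106.9600 = -39.6397.

-39.64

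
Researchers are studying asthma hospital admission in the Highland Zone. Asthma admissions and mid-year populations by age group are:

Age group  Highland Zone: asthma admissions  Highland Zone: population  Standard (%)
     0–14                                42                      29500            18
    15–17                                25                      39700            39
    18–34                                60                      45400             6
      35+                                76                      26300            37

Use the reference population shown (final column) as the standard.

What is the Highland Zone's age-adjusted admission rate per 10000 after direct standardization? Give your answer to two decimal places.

Age-specific rates per 10000 for the Highland Zone: 14.24, 6.30, 13.22, 28.90.
Standard weights: 0.18, 0.39, 0.06, 0.37.
Standardized rate: 0.1800×14.24 + 0.3900×6.30 + 0.0600×13.22 + 0.3700×28.90 = 16.5036 per 10000.

16.50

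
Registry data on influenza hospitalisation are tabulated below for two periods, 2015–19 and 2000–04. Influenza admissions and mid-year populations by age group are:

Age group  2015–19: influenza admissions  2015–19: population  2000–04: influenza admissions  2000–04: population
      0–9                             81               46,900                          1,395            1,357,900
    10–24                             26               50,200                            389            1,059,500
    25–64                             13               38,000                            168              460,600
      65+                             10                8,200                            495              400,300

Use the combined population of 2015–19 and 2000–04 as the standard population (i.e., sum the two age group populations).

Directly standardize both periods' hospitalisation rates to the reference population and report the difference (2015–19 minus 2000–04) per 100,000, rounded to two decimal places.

Age-specific rates per 100,000 for 2015–19: 172.71, 51.79, 34.21, 121.95.
For 2000–04: 102.73, 36.72, 36.47, 123.66.
Combined standard total = 3,421,600; weights = 0.4106, 0.3243, 0.1457, 0.1194.
2015–19: 0.4106×172.71 + 0.3243×51.79 + 0.1457×34.21 + 0.1194×121.95 = 107.2507 per 100,000.
2000–04: 0.4106×102.73 + 0.3243×36.72 + 0.1457×36.47 + 0.1194×123.66 = 74.1645 per 100,000.
Difference = 107.2507 − 74.1645 = 33.0862.

33.09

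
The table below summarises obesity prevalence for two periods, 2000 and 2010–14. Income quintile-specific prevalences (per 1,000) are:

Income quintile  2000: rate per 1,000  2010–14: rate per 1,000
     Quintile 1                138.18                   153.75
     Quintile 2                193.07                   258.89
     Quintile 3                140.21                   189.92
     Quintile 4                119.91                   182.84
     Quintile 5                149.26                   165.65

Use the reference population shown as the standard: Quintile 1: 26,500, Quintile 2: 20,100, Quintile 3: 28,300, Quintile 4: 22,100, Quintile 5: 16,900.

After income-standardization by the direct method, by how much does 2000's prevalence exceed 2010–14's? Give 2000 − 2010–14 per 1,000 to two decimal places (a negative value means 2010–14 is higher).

Standard total = 113,900; weights = 0.2327, 0.1765, 0.2485, 0.1940, 0.1484.
2000: 0.2327×138.18 + 0.1765×193.07 + 0.2485×140.21 + 0.1940×119.91 + 0.1484×149.26 = 146.4699 per 1,000.
2010–14: 0.2327×153.75 + 0.1765×258.89 + 0.2485×189.92 + 0.1940×182.84 + 0.1484×165.65 = 188.7010 per 1,000.
Difference = 146.4699 − 188.7010 = -42.2311.

-42.23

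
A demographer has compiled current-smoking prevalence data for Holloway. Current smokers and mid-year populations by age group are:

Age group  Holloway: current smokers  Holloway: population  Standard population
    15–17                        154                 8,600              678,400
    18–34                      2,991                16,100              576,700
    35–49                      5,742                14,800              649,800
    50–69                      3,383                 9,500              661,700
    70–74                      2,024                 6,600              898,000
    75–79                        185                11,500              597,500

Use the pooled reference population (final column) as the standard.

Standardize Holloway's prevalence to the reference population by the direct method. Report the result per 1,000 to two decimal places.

Age-specific rates per 1,000 for Holloway: 17.907, 185.776, 387.973, 356.105, 306.667, 16.087.
Standard total = 4,062,100; weights = 0.1670, 0.1420, 0.1600, 0.1629, 0.2211, 0.1471.
Standardized rate: 0.1670×17.907 + 0.1420×185.776 + 0.1600×387.973 + 0.1629×356.105 + 0.2211×306.667 + 0.1471×16.087 = 219.5967 per 1,000.

219.60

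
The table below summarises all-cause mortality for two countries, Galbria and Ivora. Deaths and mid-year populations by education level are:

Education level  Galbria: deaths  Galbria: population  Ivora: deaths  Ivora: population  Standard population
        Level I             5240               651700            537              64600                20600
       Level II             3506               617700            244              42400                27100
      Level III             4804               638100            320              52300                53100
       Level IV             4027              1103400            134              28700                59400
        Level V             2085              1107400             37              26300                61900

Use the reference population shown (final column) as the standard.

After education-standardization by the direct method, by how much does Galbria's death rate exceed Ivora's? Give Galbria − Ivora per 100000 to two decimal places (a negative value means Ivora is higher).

16.23

Education-specific rates per 100000 for Galbria: 804.05, 567.59, 752.86, 364.96, 188.28.
For Ivora: 831.27, 575.47, 611.85, 466.90, 140.68.
Standard total = 222100; weights = 0.0928, 0.1220, 0.2391, 0.2674, 0.2787.
Galbria: 0.0928×804.05 + 0.1220×567.59 + 0.2391×752.86 + 0.2674×364.96 + 0.2787×188.28 = 473.9093 per 100000.
Ivora: 0.0928×831.27 + 0.1220×575.47 + 0.2391×611.85 + 0.2674×466.90 + 0.2787×140.68 = 457.6816 per 100000.
Difference = 473.9093 − 457.6816 = 16.2277.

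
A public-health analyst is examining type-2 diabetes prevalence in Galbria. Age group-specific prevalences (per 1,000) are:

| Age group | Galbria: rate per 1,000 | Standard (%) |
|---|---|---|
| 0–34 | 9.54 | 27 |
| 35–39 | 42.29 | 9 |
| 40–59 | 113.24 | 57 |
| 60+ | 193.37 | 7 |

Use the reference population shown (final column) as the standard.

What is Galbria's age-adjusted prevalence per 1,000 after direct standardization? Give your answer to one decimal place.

Standard weights: 0.27, 0.09, 0.57, 0.07.
Standardized rate: 0.2700×9.54 + 0.0900×42.29 + 0.5700×113.24 + 0.0700×193.37 = 84.4646 per 1,000.

84.5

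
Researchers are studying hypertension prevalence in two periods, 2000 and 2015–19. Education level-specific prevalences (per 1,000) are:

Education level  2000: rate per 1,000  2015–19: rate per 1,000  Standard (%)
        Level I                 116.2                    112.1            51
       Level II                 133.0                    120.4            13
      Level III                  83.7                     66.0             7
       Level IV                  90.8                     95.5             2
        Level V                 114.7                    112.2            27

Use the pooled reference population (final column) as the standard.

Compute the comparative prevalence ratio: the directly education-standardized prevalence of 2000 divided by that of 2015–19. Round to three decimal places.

Standard weights: 0.51, 0.13, 0.07, 0.02, 0.27.
2000: 0.5100×116.2 + 0.1300×133.0 + 0.0700×83.7 + 0.0200×90.8 + 0.2700×114.7 = 115.1960 per 1,000.
2015–19: 0.5100×112.1 + 0.1300×120.4 + 0.0700×66.0 + 0.0200×95.5 + 0.2700×112.2 = 109.6470 per 1,000.
Ratio = 115.1960 ÷ 109.6470 = 1.05061.

1.051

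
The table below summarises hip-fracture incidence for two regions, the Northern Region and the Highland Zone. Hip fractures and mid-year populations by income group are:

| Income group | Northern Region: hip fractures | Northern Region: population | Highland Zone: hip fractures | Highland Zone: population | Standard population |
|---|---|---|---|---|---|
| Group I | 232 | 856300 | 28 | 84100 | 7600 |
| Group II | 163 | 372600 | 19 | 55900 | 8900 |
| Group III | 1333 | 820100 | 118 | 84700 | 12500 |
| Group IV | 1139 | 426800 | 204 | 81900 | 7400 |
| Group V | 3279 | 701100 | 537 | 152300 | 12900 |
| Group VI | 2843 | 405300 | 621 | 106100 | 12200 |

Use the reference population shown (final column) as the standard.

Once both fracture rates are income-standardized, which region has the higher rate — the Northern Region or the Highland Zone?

Income-specific rates per 100000 for the Northern Region: 27.09, 43.75, 162.54, 266.87, 467.69, 701.46.
For the Highland Zone: 33.29, 33.99, 139.32, 249.08, 352.59, 585.30.
Standard total = 61500; weights = 0.1236, 0.1447, 0.2033, 0.1203, 0.2098, 0.1984.
The Northern Region: 0.1236×27.09 + 0.1447×43.75 + 0.2033×162.54 + 0.1203×266.87 + 0.2098×467.69 + 0.1984×701.46 = 312.0791 per 100000.
The Highland Zone: 0.1236×33.29 + 0.1447×33.99 + 0.2033×139.32 + 0.1203×249.08 + 0.2098×352.59 + 0.1984×585.30 = 257.3867 per 100000.
The crude rates (250.94 vs 270.27) would put the Highland Zone higher, but that reflects its income composition; once standardized to a common income structure, the Northern Region has the higher underlying rate.

Northern Region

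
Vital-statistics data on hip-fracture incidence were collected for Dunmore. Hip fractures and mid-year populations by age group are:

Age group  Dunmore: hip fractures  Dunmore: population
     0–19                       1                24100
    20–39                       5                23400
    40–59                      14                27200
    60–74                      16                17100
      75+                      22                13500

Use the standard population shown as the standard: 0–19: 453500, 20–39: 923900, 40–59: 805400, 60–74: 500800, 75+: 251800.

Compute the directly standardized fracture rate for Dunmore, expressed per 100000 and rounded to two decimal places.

51.43

Age-specific rates per 100000 for Dunmore: 4.15, 21.37, 51.47, 93.57, 162.96.
Standard total = 2935400; weights = 0.1545, 0.3147, 0.2744, 0.1706, 0.0858.
Standardized rate: 0.1545×4.15 + 0.3147×21.37 + 0.2744×51.47 + 0.1706×93.57 + 0.0858×162.96 = 51.4309 per 100000.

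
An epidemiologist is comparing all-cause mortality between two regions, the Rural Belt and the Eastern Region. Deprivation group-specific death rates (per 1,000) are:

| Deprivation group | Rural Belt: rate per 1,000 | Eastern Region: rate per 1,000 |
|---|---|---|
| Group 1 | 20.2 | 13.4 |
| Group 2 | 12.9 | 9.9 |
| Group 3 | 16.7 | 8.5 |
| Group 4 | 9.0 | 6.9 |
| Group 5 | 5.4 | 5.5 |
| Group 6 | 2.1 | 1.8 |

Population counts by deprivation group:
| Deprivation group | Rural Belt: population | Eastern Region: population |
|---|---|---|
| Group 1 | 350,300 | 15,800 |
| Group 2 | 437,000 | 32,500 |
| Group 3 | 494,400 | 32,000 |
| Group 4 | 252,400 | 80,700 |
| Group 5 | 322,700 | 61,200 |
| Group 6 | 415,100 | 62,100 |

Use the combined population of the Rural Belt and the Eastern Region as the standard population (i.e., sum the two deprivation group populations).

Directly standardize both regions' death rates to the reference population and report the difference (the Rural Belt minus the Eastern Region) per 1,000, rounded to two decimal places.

Combined standard total = 2,556,200; weights = 0.1432, 0.1837, 0.2059, 0.1303, 0.1502, 0.1867.
The Rural Belt: 0.1432×20.2 + 0.1837×12.9 + 0.2059×16.7 + 0.1303×9.0 + 0.1502×5.4 + 0.1867×2.1 = 11.0773 per 1,000.
The Eastern Region: 0.1432×13.4 + 0.1837×9.9 + 0.2059×8.5 + 0.1303×6.9 + 0.1502×5.5 + 0.1867×1.8 = 7.5491 per 1,000.
Difference = 11.0773 − 7.5491 = 3.5282.

3.53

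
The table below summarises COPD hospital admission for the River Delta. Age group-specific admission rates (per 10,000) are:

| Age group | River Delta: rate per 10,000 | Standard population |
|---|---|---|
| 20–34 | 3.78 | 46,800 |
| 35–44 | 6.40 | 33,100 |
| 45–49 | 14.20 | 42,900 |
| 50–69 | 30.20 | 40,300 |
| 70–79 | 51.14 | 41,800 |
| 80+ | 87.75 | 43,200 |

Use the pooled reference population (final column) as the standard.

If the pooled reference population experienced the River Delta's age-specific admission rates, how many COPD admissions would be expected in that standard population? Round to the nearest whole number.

814

Expected COPD admissions = Σ (standard pop × age-specific rate ÷ 10,000)
= 46,800×3.78/10,000 + 33,100×6.40/10,000 + 42,900×14.20/10,000 + 40,300×30.20/10,000 + 41,800×51.14/10,000 + 43,200×87.75/10,000
= 17.69 + 21.18 + 60.92 + 121.71 + 213.77 + 379.08 = 814.34.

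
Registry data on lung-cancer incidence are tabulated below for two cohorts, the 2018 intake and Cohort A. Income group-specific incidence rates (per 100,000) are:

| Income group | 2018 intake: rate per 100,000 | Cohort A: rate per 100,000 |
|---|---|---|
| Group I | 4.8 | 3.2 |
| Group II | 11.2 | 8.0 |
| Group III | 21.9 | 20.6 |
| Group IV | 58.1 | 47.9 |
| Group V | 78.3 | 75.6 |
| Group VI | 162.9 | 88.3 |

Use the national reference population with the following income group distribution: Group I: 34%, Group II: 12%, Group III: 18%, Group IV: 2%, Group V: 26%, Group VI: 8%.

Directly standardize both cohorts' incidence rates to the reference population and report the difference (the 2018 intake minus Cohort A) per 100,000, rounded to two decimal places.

8.04

Standard weights: 0.34, 0.12, 0.18, 0.02, 0.26, 0.08.
The 2018 intake: 0.3400×4.8 + 0.1200×11.2 + 0.1800×21.9 + 0.0200×58.1 + 0.2600×78.3 + 0.0800×162.9 = 41.4700 per 100,000.
Cohort A: 0.3400×3.2 + 0.1200×8.0 + 0.1800×20.6 + 0.0200×47.9 + 0.2600×75.6 + 0.0800×88.3 = 33.4340 per 100,000.
Difference = 41.4700 − 33.4340 = 8.0360.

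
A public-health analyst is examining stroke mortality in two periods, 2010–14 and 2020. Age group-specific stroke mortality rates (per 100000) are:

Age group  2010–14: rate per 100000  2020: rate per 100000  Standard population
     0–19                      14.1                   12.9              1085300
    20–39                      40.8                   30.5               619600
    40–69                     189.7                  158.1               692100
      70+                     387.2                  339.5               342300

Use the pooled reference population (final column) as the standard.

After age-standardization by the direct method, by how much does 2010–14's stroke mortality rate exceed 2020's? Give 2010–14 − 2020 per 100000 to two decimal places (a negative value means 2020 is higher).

Standard total = 2739300; weights = 0.3962, 0.2262, 0.2527, 0.1250.
2010–14: 0.3962×14.1 + 0.2262×40.8 + 0.2527×189.7 + 0.1250×387.2 = 111.1278 per 100000.
2020: 0.3962×12.9 + 0.2262×30.5 + 0.2527×158.1 + 0.1250×339.5 = 94.3781 per 100000.
Difference = 111.1278 − 94.3781 = 16.7496.

16.75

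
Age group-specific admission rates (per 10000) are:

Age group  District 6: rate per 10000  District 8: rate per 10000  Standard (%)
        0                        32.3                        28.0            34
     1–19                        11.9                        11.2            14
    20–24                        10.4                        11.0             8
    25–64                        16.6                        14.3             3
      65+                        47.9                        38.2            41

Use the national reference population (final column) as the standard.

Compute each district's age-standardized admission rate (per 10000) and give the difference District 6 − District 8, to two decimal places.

Standard weights: 0.34, 0.14, 0.08, 0.03, 0.41.
District 6: 0.3400×32.3 + 0.1400×11.9 + 0.0800×10.4 + 0.0300×16.6 + 0.4100×47.9 = 33.6170 per 10000.
District 8: 0.3400×28.0 + 0.1400×11.2 + 0.0800×11.0 + 0.0300×14.3 + 0.4100×38.2 = 28.0590 per 10000.
Difference = 33.6170 − 28.0590 = 5.5580.

5.56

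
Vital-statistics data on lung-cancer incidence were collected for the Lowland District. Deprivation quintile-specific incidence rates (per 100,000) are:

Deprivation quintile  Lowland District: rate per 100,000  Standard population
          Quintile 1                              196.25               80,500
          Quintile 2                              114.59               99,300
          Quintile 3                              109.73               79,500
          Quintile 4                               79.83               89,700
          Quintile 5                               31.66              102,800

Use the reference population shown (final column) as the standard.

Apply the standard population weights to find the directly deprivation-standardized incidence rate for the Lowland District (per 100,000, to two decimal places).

Standard total = 451,800; weights = 0.1782, 0.2198, 0.1760, 0.1985, 0.2275.
Standardized rate: 0.1782×196.25 + 0.2198×114.59 + 0.1760×109.73 + 0.1985×79.83 + 0.2275×31.66 = 102.5140 per 100,000.

102.51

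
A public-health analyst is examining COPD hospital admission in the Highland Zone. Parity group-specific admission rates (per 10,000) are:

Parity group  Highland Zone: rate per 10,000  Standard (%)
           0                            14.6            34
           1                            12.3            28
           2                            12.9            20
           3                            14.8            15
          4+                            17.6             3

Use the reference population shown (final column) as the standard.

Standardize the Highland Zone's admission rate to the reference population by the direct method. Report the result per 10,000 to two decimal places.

Standard weights: 0.34, 0.28, 0.20, 0.15, 0.03.
Standardized rate: 0.3400×14.6 + 0.2800×12.3 + 0.2000×12.9 + 0.1500×14.8 + 0.0300×17.6 = 13.7360 per 10,000.

13.74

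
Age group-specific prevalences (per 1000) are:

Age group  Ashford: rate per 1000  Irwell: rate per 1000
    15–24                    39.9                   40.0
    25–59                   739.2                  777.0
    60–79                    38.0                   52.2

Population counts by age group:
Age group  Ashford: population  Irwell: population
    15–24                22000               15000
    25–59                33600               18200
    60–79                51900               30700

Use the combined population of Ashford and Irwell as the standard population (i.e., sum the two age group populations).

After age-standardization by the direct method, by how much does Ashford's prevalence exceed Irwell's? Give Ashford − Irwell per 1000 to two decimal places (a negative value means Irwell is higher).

-18.29

Combined standard total = 171400; weights = 0.2159, 0.3022, 0.4819.
Ashford: 0.2159×39.9 + 0.3022×739.2 + 0.4819×38.0 = 250.3247 per 1000.
Irwell: 0.2159×40.0 + 0.3022×777.0 + 0.4819×52.2 = 268.6133 per 1000.
Difference = 250.3247 − 268.6133 = -18.2886.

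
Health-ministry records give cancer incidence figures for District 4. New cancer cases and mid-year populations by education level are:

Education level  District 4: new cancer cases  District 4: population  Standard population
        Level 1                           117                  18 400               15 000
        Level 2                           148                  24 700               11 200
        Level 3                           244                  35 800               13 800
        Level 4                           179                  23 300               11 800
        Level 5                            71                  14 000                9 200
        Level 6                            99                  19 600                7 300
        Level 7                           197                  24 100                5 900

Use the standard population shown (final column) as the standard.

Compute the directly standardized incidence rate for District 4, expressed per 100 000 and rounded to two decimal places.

645.49

Education-specific rates per 100 000 for District 4: 635.87, 599.19, 681.56, 768.24, 507.14, 505.10, 817.43.
Standard total = 74 200; weights = 0.2022, 0.1509, 0.1860, 0.1590, 0.1240, 0.0984, 0.0795.
Standardized rate: 0.2022×635.87 + 0.1509×599.19 + 0.1860×681.56 + 0.1590×768.24 + 0.1240×507.14 + 0.0984×505.10 + 0.0795×817.43 = 645.4930 per 100 000.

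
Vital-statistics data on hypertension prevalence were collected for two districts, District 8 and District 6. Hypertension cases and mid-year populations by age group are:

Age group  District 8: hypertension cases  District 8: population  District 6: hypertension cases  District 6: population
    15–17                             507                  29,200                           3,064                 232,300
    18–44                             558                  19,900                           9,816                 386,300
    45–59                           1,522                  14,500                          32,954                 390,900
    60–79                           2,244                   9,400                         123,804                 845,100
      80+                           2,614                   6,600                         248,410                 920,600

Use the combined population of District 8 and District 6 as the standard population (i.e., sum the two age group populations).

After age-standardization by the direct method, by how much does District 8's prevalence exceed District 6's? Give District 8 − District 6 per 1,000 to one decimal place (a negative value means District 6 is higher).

72.3

Age-specific rates per 1,000 for District 8: 17.363, 28.040, 104.966, 238.723, 396.061.
For District 6: 13.190, 25.410, 84.303, 146.496, 269.835.
Combined standard total = 2,854,800; weights = 0.0916, 0.1423, 0.1420, 0.2993, 0.3248.
District 8: 0.0916×17.363 + 0.1423×28.040 + 0.1420×104.966 + 0.2993×238.723 + 0.3248×396.061 = 220.5758 per 1,000.
District 6: 0.0916×13.190 + 0.1423×25.410 + 0.1420×84.303 + 0.2993×146.496 + 0.3248×269.835 = 148.2833 per 1,000.
Difference = 220.5758 − 148.2833 = 72.2925.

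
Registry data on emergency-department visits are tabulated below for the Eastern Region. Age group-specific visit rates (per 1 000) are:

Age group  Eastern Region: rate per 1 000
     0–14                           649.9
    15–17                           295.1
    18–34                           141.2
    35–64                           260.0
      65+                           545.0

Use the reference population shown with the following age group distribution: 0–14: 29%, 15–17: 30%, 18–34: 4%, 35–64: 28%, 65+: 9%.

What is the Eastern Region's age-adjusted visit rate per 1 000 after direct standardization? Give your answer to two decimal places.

404.50

Standard weights: 0.29, 0.30, 0.04, 0.28, 0.09.
Standardized rate: 0.2900×649.9 + 0.3000×295.1 + 0.0400×141.2 + 0.2800×260.0 + 0.0900×545.0 = 404.4990 per 1 000.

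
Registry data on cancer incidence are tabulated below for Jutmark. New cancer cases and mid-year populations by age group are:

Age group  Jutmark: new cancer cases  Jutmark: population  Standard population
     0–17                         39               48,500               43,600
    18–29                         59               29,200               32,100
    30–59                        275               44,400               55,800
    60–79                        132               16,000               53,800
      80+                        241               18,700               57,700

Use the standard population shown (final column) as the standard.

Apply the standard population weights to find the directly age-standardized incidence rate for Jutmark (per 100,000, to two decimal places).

Age-specific rates per 100,000 for Jutmark: 80.41, 202.05, 619.37, 825.00, 1288.77.
Standard total = 243,000; weights = 0.1794, 0.1321, 0.2296, 0.2214, 0.2374.
Standardized rate: 0.1794×80.41 + 0.1321×202.05 + 0.2296×619.37 + 0.2214×825.00 + 0.2374×1288.77 = 672.0156 per 100,000.

672.02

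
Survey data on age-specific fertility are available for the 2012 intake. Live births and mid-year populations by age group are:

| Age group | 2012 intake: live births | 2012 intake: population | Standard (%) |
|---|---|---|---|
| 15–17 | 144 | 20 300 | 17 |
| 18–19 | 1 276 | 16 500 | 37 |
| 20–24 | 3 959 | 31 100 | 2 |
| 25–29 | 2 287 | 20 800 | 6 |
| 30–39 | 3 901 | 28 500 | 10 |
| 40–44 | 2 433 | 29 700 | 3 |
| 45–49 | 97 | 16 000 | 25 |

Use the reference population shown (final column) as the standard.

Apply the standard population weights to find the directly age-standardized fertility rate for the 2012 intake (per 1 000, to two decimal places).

56.62

Age-specific rates per 1 000 for the 2012 intake: 7.094, 77.333, 127.299, 109.952, 136.877, 81.919, 6.062.
Standard weights: 0.17, 0.37, 0.02, 0.06, 0.10, 0.03, 0.25.
Standardized rate: 0.1700×7.094 + 0.3700×77.333 + 0.0200×127.299 + 0.0600×109.952 + 0.1000×136.877 + 0.0300×81.919 + 0.2500×6.062 = 56.6233 per 1 000.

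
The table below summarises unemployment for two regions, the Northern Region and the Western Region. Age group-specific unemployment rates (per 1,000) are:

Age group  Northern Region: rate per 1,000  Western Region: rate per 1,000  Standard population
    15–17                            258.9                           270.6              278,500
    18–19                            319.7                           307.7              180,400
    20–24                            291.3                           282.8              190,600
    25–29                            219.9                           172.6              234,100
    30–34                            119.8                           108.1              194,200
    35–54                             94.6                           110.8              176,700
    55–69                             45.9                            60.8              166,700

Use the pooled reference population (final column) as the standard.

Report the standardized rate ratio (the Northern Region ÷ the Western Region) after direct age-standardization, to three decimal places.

1.031

Standard total = 1,421,200; weights = 0.1960, 0.1269, 0.1341, 0.1647, 0.1366, 0.1243, 0.1173.
The Northern Region: 0.1960×258.9 + 0.1269×319.7 + 0.1341×291.3 + 0.1647×219.9 + 0.1366×119.8 + 0.1243×94.6 + 0.1173×45.9 = 200.1199 per 1,000.
The Western Region: 0.1960×270.6 + 0.1269×307.7 + 0.1341×282.8 + 0.1647×172.6 + 0.1366×108.1 + 0.1243×110.8 + 0.1173×60.8 = 194.1213 per 1,000.
Ratio = 200.1199 ÷ 194.1213 = 1.03090.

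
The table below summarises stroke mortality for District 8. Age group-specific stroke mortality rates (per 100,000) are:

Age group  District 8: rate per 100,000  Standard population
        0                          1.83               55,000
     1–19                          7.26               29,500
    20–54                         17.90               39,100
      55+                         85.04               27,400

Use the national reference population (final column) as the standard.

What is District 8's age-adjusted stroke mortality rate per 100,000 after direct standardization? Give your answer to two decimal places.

Standard total = 151,000; weights = 0.3642, 0.1954, 0.2589, 0.1815.
Standardized rate: 0.3642×1.83 + 0.1954×7.26 + 0.2589×17.90 + 0.1815×85.04 = 22.1510 per 100,000.

22.15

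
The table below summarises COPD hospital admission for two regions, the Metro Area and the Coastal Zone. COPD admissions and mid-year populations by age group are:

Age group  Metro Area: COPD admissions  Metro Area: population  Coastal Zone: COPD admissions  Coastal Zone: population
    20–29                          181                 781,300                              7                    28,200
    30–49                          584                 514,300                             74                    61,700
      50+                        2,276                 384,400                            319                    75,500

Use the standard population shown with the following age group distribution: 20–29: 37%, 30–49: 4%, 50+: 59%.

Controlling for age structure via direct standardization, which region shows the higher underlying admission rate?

Age-specific rates per 10,000 for the Metro Area: 2.32, 11.36, 59.21.
For the Coastal Zone: 2.48, 11.99, 42.25.
Standard weights: 0.37, 0.04, 0.59.
The Metro Area: 0.3700×2.32 + 0.0400×11.36 + 0.5900×59.21 = 36.2448 per 10,000.
The Coastal Zone: 0.3700×2.48 + 0.0400×11.99 + 0.5900×42.25 = 26.3267 per 10,000.
The crude rates (18.10 vs 24.18) would put the Coastal Zone higher, but that reflects its age composition; once standardized to a common age structure, the Metro Area has the higher underlying rate.

Metro Area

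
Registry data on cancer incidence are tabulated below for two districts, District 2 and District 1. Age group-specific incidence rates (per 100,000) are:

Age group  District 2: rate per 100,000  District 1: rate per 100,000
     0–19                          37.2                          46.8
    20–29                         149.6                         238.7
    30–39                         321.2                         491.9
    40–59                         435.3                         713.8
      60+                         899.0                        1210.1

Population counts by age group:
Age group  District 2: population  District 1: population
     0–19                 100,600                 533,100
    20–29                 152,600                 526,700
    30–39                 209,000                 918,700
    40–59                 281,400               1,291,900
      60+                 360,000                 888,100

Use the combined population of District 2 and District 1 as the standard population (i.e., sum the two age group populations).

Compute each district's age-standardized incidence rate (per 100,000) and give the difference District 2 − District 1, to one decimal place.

Combined standard total = 5,262,100; weights = 0.1204, 0.1291, 0.2143, 0.2990, 0.2372.
District 2: 0.1204×37.2 + 0.1291×149.6 + 0.2143×321.2 + 0.2990×435.3 + 0.2372×899.0 = 436.0072 per 100,000.
District 1: 0.1204×46.8 + 0.1291×238.7 + 0.2143×491.9 + 0.2990×713.8 + 0.2372×1210.1 = 642.3042 per 100,000.
Difference = 436.0072 − 642.3042 = -206.2970.

-206.3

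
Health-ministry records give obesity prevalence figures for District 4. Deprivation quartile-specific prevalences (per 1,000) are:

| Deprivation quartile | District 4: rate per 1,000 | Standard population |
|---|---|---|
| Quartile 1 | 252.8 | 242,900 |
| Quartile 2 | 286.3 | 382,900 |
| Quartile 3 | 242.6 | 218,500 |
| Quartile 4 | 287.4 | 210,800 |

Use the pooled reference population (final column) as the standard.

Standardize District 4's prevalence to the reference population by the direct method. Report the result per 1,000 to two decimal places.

269.76

Standard total = 1,055,100; weights = 0.2302, 0.3629, 0.2071, 0.1998.
Standardized rate: 0.2302×252.8 + 0.3629×286.3 + 0.2071×242.6 + 0.1998×287.4 = 269.7578 per 1,000.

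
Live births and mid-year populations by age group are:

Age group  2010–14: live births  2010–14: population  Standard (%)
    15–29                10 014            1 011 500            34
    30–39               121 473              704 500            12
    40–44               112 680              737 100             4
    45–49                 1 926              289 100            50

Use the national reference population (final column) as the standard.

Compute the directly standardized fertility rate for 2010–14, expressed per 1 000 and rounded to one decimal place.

Age-specific rates per 1 000 for 2010–14: 9.900, 172.424, 152.869, 6.662.
Standard weights: 0.34, 0.12, 0.04, 0.50.
Standardized rate: 0.3400×9.900 + 0.1200×172.424 + 0.0400×152.869 + 0.5000×6.662 = 33.5028 per 1 000.

33.5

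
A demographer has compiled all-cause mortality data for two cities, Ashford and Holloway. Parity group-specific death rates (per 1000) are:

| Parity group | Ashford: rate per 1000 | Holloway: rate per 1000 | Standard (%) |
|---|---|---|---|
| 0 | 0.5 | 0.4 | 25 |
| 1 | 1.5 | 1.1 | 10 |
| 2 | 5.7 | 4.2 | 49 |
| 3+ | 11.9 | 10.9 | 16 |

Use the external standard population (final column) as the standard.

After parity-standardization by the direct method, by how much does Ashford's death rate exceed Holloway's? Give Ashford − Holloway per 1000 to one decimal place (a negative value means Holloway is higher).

1.0

Standard weights: 0.25, 0.10, 0.49, 0.16.
Ashford: 0.2500×0.5 + 0.1000×1.5 + 0.4900×5.7 + 0.1600×11.9 = 4.9720 per 1000.
Holloway: 0.2500×0.4 + 0.1000×1.1 + 0.4900×4.2 + 0.1600×10.9 = 4.0120 per 1000.
Difference = 4.9720 − 4.0120 = 0.9600.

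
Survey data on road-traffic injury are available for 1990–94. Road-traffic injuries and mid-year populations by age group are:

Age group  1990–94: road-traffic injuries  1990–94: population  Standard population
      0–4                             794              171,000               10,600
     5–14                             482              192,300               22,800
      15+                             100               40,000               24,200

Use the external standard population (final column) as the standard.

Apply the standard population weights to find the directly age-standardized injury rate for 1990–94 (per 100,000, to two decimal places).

289.70

Age-specific rates per 100,000 for 1990–94: 464.33, 250.65, 250.00.
Standard total = 57,600; weights = 0.1840, 0.3958, 0.4201.
Standardized rate: 0.1840×464.33 + 0.3958×250.65 + 0.4201×250.00 = 289.6995 per 100,000.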